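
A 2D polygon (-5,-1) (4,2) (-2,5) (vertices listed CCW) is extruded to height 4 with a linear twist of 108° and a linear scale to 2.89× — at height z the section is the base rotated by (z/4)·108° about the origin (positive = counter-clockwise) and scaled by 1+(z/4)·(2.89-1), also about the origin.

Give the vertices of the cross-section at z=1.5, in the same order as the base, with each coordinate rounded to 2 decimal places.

Cross-section at z=1.5: (-5.39,-6.85) (2.98,7.04) (-8.15,4.28)

t = z/height = 1.5/4 = 0.375
s = 1 + (scale-1)·z/height = 1 + (2.89-1)·1.5/4 = 1.708750
θ = twist·z/height = 108°·1.5/4 = 40.5000° = 0.706858 rad
cos θ = 0.760406, sin θ = 0.649448 (intermediates below are computed at full precision and shown rounded to 5 d.p.)
v1: (-5,-1) → rotate → (-3.15258,-4.00765) → ×s → (-5.38697,-6.84807) → (-5.39,-6.85)
v2: (4,2) → rotate → (1.74273,4.11860) → ×s → (2.97789,7.03766) → (2.98,7.04)
v3: (-2,5) → rotate → (-4.76805,2.50313) → ×s → (-8.14741,4.27723) → (-8.15,4.28)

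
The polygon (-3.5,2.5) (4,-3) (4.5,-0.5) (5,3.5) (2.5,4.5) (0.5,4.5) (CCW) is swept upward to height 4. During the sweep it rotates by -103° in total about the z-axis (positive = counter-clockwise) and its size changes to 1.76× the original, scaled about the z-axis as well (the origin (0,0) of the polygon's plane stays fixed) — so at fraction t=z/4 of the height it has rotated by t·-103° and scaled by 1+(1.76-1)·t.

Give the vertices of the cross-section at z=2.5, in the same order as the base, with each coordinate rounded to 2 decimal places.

Cross-section at z=2.5: (1.09,6.25) (-1.44,-7.23) (2.21,-6.30) (7.84,-4.42) (7.58,-0.45) (6.30,2.21)

t = z/height = 2.5/4 = 0.625
s = 1 + (scale-1)·z/height = 1 + (1.76-1)·2.5/4 = 1.475000
θ = twist·z/height = -103°·2.5/4 = -64.3750° = -1.123556 rad
cos θ = 0.432479, sin θ = -0.901644 (intermediates below are computed at full precision and shown rounded to 5 d.p.)
v1: (-3.5,2.5) → rotate → (0.74043,4.23695) → ×s → (1.09214,6.24950) → (1.09,6.25)
v2: (4,-3) → rotate → (-0.97501,-4.90401) → ×s → (-1.43815,-7.23342) → (-1.44,-7.23)
v3: (4.5,-0.5) → rotate → (1.49533,-4.27364) → ×s → (2.20562,-6.30361) → (2.21,-6.30)
v4: (5,3.5) → rotate → (5.31815,-2.99454) → ×s → (7.84427,-4.41695) → (7.84,-4.42)
v5: (2.5,4.5) → rotate → (5.13860,-0.30795) → ×s → (7.57943,-0.45423) → (7.58,-0.45)
v6: (0.5,4.5) → rotate → (4.27364,1.49533) → ×s → (6.30361,2.20562) → (6.30,2.21)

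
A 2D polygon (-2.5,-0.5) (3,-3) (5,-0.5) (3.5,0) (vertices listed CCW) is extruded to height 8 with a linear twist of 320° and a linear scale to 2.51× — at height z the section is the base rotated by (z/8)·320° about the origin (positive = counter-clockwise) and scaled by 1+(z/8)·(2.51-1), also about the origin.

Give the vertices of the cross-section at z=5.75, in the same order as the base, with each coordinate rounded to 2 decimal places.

Cross-section at z=5.75: (2.55,4.66) (-8.81,-0.77) (-7.50,-7.32) (-4.69,-5.59)

t = z/height = 5.75/8 = 0.71875
s = 1 + (scale-1)·z/height = 1 + (2.51-1)·5.75/8 = 2.085313
θ = twist·z/height = 320°·5.75/8 = 230.0000° = 4.014257 rad
cos θ = -0.642788, sin θ = -0.766044 (intermediates below are computed at full precision and shown rounded to 5 d.p.)
v1: (-2.5,-0.5) → rotate → (1.22395,2.23650) → ×s → (2.55231,4.66381) → (2.55,4.66)
v2: (3,-3) → rotate → (-4.22650,-0.36977) → ×s → (-8.81357,-0.77109) → (-8.81,-0.77)
v3: (5,-0.5) → rotate → (-3.59696,-3.50883) → ×s → (-7.50079,-7.31700) → (-7.50,-7.32)
v4: (3.5,0) → rotate → (-2.24976,-2.68116) → ×s → (-4.69145,-5.59105) → (-4.69,-5.59)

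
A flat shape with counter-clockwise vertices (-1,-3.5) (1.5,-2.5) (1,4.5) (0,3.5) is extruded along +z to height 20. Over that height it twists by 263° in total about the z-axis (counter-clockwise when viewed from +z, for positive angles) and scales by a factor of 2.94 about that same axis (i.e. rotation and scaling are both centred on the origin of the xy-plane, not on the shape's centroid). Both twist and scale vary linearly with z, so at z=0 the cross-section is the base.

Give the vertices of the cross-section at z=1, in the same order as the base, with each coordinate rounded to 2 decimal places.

Cross-section at z=1: (-0.19,-3.99) (2.23,-2.30) (-0.05,5.06) (-0.87,3.74)

t = z/height = 1/20 = 0.05
s = 1 + (scale-1)·z/height = 1 + (2.94-1)·1/20 = 1.097000
θ = twist·z/height = 263°·1/20 = 13.1500° = 0.229511 rad
cos θ = 0.973778, sin θ = 0.227501 (intermediates below are computed at full precision and shown rounded to 5 d.p.)
v1: (-1,-3.5) → rotate → (-0.17752,-3.63572) → ×s → (-0.19474,-3.98839) → (-0.19,-3.99)
v2: (1.5,-2.5) → rotate → (2.02942,-2.09319) → ×s → (2.22627,-2.29623) → (2.23,-2.30)
v3: (1,4.5) → rotate → (-0.04998,4.60950) → ×s → (-0.05483,5.05662) → (-0.05,5.06)
v4: (0,3.5) → rotate → (-0.79625,3.40822) → ×s → (-0.87349,3.73882) → (-0.87,3.74)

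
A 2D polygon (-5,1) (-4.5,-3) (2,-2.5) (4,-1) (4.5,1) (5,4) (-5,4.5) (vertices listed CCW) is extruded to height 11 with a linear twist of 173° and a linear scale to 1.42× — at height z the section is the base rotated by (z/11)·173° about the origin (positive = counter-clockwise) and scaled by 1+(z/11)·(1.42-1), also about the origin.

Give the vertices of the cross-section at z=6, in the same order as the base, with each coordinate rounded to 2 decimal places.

t = z/height = 6/11 = 0.545455
s = 1 + (scale-1)·z/height = 1 + (1.42-1)·6/11 = 1.229091
θ = twist·z/height = 173°·6/11 = 94.3636° = 1.646956 rad
cos θ = -0.076086, sin θ = 0.997101 (intermediates below are computed at full precision and shown rounded to 5 d.p.)
v1: (-5,1) → rotate → (-0.61667,-5.06159) → ×s → (-0.75794,-6.22116) → (-0.76,-6.22)
v2: (-4.5,-3) → rotate → (3.33369,-4.25870) → ×s → (4.09741,-5.23433) → (4.10,-5.23)
v3: (2,-2.5) → rotate → (2.34058,2.18442) → ×s → (2.87679,2.68485) → (2.88,2.68)
v4: (4,-1) → rotate → (0.69276,4.06449) → ×s → (0.85146,4.99563) → (0.85,5.00)
v5: (4.5,1) → rotate → (-1.33949,4.41087) → ×s → (-1.64635,5.42136) → (-1.65,5.42)
v6: (5,4) → rotate → (-4.36884,4.68116) → ×s → (-5.36970,5.75357) → (-5.37,5.75)
v7: (-5,4.5) → rotate → (-4.10652,-5.32789) → ×s → (-5.04729,-6.54847) → (-5.05,-6.55)

Cross-section at z=6: (-0.76,-6.22) (4.10,-5.23) (2.88,2.68) (0.85,5.00) (-1.65,5.42) (-5.37,5.75) (-5.05,-6.55)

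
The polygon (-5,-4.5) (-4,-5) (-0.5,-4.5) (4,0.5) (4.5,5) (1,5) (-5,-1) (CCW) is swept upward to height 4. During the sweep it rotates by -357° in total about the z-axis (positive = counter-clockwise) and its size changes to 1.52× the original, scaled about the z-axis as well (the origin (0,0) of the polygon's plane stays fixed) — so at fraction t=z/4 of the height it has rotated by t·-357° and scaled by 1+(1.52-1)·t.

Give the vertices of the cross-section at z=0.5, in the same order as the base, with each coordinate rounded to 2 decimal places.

Cross-section at z=0.5: (-7.16,0.33) (-6.77,-0.80) (-3.75,-3.04) (3.41,-2.61) (7.15,0.42) (4.50,3.04) (-4.54,2.98)

t = z/height = 0.5/4 = 0.125
s = 1 + (scale-1)·z/height = 1 + (1.52-1)·0.5/4 = 1.065000
θ = twist·z/height = -357°·0.5/4 = -44.6250° = -0.778853 rad
cos θ = 0.711720, sin θ = -0.702464 (intermediates below are computed at full precision and shown rounded to 5 d.p.)
v1: (-5,-4.5) → rotate → (-6.71968,0.30958) → ×s → (-7.15646,0.32970) → (-7.16,0.33)
v2: (-4,-5) → rotate → (-6.35920,-0.74874) → ×s → (-6.77254,-0.79741) → (-6.77,-0.80)
v3: (-0.5,-4.5) → rotate → (-3.51695,-2.85151) → ×s → (-3.74555,-3.03685) → (-3.75,-3.04)
v4: (4,0.5) → rotate → (3.19811,-2.45399) → ×s → (3.40599,-2.61350) → (3.41,-2.61)
v5: (4.5,5) → rotate → (6.71506,0.39751) → ×s → (7.15154,0.42335) → (7.15,0.42)
v6: (1,5) → rotate → (4.22404,2.85613) → ×s → (4.49860,3.04178) → (4.50,3.04)
v7: (-5,-1) → rotate → (-4.26106,2.80060) → ×s → (-4.53803,2.98264) → (-4.54,2.98)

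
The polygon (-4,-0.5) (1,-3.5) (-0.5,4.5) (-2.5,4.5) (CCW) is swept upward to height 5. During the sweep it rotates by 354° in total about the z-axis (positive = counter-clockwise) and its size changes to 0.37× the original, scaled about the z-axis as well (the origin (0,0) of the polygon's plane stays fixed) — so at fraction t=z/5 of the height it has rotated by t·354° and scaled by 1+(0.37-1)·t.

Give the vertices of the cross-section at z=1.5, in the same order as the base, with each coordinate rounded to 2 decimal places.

t = z/height = 1.5/5 = 0.3
s = 1 + (scale-1)·z/height = 1 + (0.37-1)·1.5/5 = 0.811000
θ = twist·z/height = 354°·1.5/5 = 106.2000° = 1.853540 rad
cos θ = -0.278991, sin θ = 0.960294 (intermediates below are computed at full precision and shown rounded to 5 d.p.)
v1: (-4,-0.5) → rotate → (1.59611,-3.70168) → ×s → (1.29445,-3.00206) → (1.29,-3.00)
v2: (1,-3.5) → rotate → (3.08204,1.93676) → ×s → (2.49953,1.57071) → (2.50,1.57)
v3: (-0.5,4.5) → rotate → (-4.18183,-1.73561) → ×s → (-3.39146,-1.40758) → (-3.39,-1.41)
v4: (-2.5,4.5) → rotate → (-3.62384,-3.65619) → ×s → (-2.93894,-2.96517) → (-2.94,-2.97)

Cross-section at z=1.5: (1.29,-3.00) (2.50,1.57) (-3.39,-1.41) (-2.94,-2.97)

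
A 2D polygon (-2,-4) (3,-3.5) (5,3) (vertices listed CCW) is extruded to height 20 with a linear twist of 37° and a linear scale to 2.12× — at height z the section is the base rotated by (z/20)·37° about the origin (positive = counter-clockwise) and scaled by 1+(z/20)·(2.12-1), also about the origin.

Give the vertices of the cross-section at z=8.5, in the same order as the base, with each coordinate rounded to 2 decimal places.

t = z/height = 8.5/20 = 0.425
s = 1 + (scale-1)·z/height = 1 + (2.12-1)·8.5/20 = 1.476000
θ = twist·z/height = 37°·8.5/20 = 15.7250° = 0.274453 rad
cos θ = 0.962574, sin θ = 0.271020 (intermediates below are computed at full precision and shown rounded to 5 d.p.)
v1: (-2,-4) → rotate → (-0.84107,-4.39234) → ×s → (-1.24141,-6.48309) → (-1.24,-6.48)
v2: (3,-3.5) → rotate → (3.83629,-2.55595) → ×s → (5.66237,-3.77258) → (5.66,-3.77)
v3: (5,3) → rotate → (3.99981,4.24282) → ×s → (5.90371,6.26241) → (5.90,6.26)

Cross-section at z=8.5: (-1.24,-6.48) (5.66,-3.77) (5.90,6.26)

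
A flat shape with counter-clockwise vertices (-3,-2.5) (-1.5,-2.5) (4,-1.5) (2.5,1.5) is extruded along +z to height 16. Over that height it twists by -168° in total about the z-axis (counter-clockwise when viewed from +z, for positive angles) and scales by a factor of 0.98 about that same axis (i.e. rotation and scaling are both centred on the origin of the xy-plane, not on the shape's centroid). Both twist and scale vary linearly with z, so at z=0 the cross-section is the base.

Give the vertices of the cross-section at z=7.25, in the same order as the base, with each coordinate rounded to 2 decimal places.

Cross-section at z=7.25: (-3.12,2.29) (-2.76,0.85) (-0.49,-4.20) (2.04,-2.05)

t = z/height = 7.25/16 = 0.453125
s = 1 + (scale-1)·z/height = 1 + (0.98-1)·7.25/16 = 0.990938
θ = twist·z/height = -168°·7.25/16 = -76.1250° = -1.328632 rad
cos θ = 0.239804, sin θ = -0.970821 (intermediates below are computed at full precision and shown rounded to 5 d.p.)
v1: (-3,-2.5) → rotate → (-3.14647,2.31295) → ×s → (-3.11795,2.29199) → (-3.12,2.29)
v2: (-1.5,-2.5) → rotate → (-2.78676,0.85672) → ×s → (-2.76150,0.84896) → (-2.76,0.85)
v3: (4,-1.5) → rotate → (-0.49701,-4.24299) → ×s → (-0.49251,-4.20454) → (-0.49,-4.20)
v4: (2.5,1.5) → rotate → (2.05574,-2.06735) → ×s → (2.03711,-2.04861) → (2.04,-2.05)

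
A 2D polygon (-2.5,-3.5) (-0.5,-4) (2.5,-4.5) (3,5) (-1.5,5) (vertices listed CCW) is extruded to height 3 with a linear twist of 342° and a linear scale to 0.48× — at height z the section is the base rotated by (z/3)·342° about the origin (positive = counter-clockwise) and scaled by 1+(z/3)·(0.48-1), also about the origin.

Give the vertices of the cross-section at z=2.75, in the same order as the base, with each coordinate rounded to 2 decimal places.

Cross-section at z=2.75: (-2.23,-0.31) (-1.70,-1.25) (-0.81,-2.57) (2.98,0.66) (1.36,2.37)

t = z/height = 2.75/3 = 0.916667
s = 1 + (scale-1)·z/height = 1 + (0.48-1)·2.75/3 = 0.523333
θ = twist·z/height = 342°·2.75/3 = 313.5000° = 5.471607 rad
cos θ = 0.688355, sin θ = -0.725374 (intermediates below are computed at full precision and shown rounded to 5 d.p.)
v1: (-2.5,-3.5) → rotate → (-4.25970,-0.59581) → ×s → (-2.22924,-0.31180) → (-2.23,-0.31)
v2: (-0.5,-4) → rotate → (-3.24567,-2.39073) → ×s → (-1.69857,-1.25115) → (-1.70,-1.25)
v3: (2.5,-4.5) → rotate → (-1.54330,-4.91103) → ×s → (-0.80766,-2.57011) → (-0.81,-2.57)
v4: (3,5) → rotate → (5.69194,1.26565) → ×s → (2.97878,0.66236) → (2.98,0.66)
v5: (-1.5,5) → rotate → (2.59434,4.52983) → ×s → (1.35770,2.37061) → (1.36,2.37)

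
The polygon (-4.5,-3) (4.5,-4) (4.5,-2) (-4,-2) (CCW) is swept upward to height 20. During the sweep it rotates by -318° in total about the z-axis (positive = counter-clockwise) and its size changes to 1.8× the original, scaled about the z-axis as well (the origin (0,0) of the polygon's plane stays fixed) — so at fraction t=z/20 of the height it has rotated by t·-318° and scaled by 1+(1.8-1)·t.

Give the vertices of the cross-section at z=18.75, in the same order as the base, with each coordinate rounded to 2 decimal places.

t = z/height = 18.75/20 = 0.9375
s = 1 + (scale-1)·z/height = 1 + (1.8-1)·18.75/20 = 1.750000
θ = twist·z/height = -318°·18.75/20 = -298.1250° = -5.203263 rad
cos θ = 0.471397, sin θ = 0.881921 (intermediates below are computed at full precision and shown rounded to 5 d.p.)
v1: (-4.5,-3) → rotate → (0.52448,-5.38284) → ×s → (0.91784,-9.41996) → (0.92,-9.42)
v2: (4.5,-4) → rotate → (5.64897,2.08306) → ×s → (9.88570,3.64535) → (9.89,3.65)
v3: (4.5,-2) → rotate → (3.88513,3.02585) → ×s → (6.79897,5.29524) → (6.80,5.30)
v4: (-4,-2) → rotate → (-0.12174,-4.47048) → ×s → (-0.21305,-7.82334) → (-0.21,-7.82)

Cross-section at z=18.75: (0.92,-9.42) (9.89,3.65) (6.80,5.30) (-0.21,-7.82)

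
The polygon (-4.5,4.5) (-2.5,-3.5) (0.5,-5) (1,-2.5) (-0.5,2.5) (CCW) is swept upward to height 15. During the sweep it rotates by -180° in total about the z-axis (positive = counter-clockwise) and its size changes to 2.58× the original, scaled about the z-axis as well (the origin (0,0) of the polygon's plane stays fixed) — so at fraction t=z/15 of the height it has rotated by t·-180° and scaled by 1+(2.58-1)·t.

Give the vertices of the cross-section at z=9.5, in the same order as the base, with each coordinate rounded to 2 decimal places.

Cross-section at z=9.5: (11.89,4.56) (-4.36,7.42) (-9.55,3.15) (-5.38,0.21) (4.98,-1.12)

t = z/height = 9.5/15 = 0.633333
s = 1 + (scale-1)·z/height = 1 + (2.58-1)·9.5/15 = 2.000667
θ = twist·z/height = -180°·9.5/15 = -114.0000° = -1.989675 rad
cos θ = -0.406737, sin θ = -0.913545 (intermediates below are computed at full precision and shown rounded to 5 d.p.)
v1: (-4.5,4.5) → rotate → (5.94127,2.28064) → ×s → (11.88650,4.56280) → (11.89,4.56)
v2: (-2.5,-3.5) → rotate → (-2.18057,3.70744) → ×s → (-4.36259,7.41736) → (-4.36,7.42)
v3: (0.5,-5) → rotate → (-4.77110,1.57691) → ×s → (-9.54537,3.15487) → (-9.55,3.15)
v4: (1,-2.5) → rotate → (-2.69060,0.10330) → ×s → (-5.38299,0.20666) → (-5.38,0.21)
v5: (-0.5,2.5) → rotate → (2.48723,-0.56007) → ×s → (4.97612,-1.12051) → (4.98,-1.12)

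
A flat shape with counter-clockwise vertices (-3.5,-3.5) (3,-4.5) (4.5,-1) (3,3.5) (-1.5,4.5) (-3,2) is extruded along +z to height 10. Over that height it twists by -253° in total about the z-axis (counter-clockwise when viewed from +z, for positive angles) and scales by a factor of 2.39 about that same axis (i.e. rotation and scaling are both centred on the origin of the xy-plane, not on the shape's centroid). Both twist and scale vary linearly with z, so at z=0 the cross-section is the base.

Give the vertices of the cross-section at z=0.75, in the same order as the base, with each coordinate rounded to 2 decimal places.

t = z/height = 0.75/10 = 0.075
s = 1 + (scale-1)·z/height = 1 + (2.39-1)·0.75/10 = 1.104250
θ = twist·z/height = -253°·0.75/10 = -18.9750° = -0.331176 rad
cos θ = 0.945661, sin θ = -0.325156 (intermediates below are computed at full precision and shown rounded to 5 d.p.)
v1: (-3.5,-3.5) → rotate → (-4.44786,-2.17177) → ×s → (-4.91155,-2.39817) → (-4.91,-2.40)
v2: (3,-4.5) → rotate → (1.37378,-5.23094) → ×s → (1.51700,-5.77626) → (1.52,-5.78)
v3: (4.5,-1) → rotate → (3.93032,-2.40886) → ×s → (4.34005,-2.65998) → (4.34,-2.66)
v4: (3,3.5) → rotate → (3.97503,2.33435) → ×s → (4.38942,2.57770) → (4.39,2.58)
v5: (-1.5,4.5) → rotate → (0.04471,4.74321) → ×s → (0.04937,5.23768) → (0.05,5.24)
v6: (-3,2) → rotate → (-2.18667,2.86679) → ×s → (-2.41463,3.16565) → (-2.41,3.17)

Cross-section at z=0.75: (-4.91,-2.40) (1.52,-5.78) (4.34,-2.66) (4.39,2.58) (0.05,5.24) (-2.41,3.17)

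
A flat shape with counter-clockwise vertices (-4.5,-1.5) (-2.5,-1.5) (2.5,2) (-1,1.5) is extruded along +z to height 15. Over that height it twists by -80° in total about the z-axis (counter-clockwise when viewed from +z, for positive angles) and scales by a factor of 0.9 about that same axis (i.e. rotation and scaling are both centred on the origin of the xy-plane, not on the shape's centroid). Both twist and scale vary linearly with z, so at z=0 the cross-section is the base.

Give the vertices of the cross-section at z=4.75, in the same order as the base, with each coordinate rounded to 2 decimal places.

Cross-section at z=4.75: (-4.56,0.55) (-2.81,-0.28) (3.02,0.71) (-0.25,1.73)

t = z/height = 4.75/15 = 0.316667
s = 1 + (scale-1)·z/height = 1 + (0.9-1)·4.75/15 = 0.968333
θ = twist·z/height = -80°·4.75/15 = -25.3333° = -0.442150 rad
cos θ = 0.903834, sin θ = -0.427884 (intermediates below are computed at full precision and shown rounded to 5 d.p.)
v1: (-4.5,-1.5) → rotate → (-4.70908,0.56973) → ×s → (-4.55996,0.55168) → (-4.56,0.55)
v2: (-2.5,-1.5) → rotate → (-2.90141,-0.28604) → ×s → (-2.80953,-0.27698) → (-2.81,-0.28)
v3: (2.5,2) → rotate → (3.11535,0.73796) → ×s → (3.01670,0.71459) → (3.02,0.71)
v4: (-1,1.5) → rotate → (-0.26201,1.78363) → ×s → (-0.25371,1.72715) → (-0.25,1.73)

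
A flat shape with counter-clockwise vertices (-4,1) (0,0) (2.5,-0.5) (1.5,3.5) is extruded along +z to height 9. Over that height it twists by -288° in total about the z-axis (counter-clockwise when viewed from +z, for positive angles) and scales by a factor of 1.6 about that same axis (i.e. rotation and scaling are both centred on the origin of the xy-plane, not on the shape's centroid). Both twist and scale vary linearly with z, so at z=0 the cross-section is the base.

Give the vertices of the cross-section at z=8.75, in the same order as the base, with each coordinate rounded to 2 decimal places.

Cross-section at z=8.75: (-2.66,-5.96) (0.00,0.00) (1.47,3.76) (-5.05,3.30)

t = z/height = 8.75/9 = 0.972222
s = 1 + (scale-1)·z/height = 1 + (1.6-1)·8.75/9 = 1.583333
θ = twist·z/height = -288°·8.75/9 = -280.0000° = -4.886922 rad
cos θ = 0.173648, sin θ = 0.984808 (intermediates below are computed at full precision and shown rounded to 5 d.p.)
v1: (-4,1) → rotate → (-1.67940,-3.76558) → ×s → (-2.65905,-5.96217) → (-2.66,-5.96)
v2: (0,0) → rotate → (0.00000,0.00000) → ×s → (0.00000,0.00000) → (0.00,0.00)
v3: (2.5,-0.5) → rotate → (0.92652,2.37520) → ×s → (1.46700,3.76073) → (1.47,3.76)
v4: (1.5,3.5) → rotate → (-3.18635,2.08498) → ×s → (-5.04506,3.30122) → (-5.05,3.30)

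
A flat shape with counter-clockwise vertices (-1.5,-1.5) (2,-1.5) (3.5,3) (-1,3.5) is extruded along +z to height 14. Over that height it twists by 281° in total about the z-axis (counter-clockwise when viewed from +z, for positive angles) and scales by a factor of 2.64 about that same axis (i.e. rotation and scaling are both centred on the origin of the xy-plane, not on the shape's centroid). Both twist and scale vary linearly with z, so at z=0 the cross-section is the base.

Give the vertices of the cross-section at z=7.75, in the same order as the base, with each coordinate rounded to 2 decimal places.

Cross-section at z=7.75: (3.79,1.42) (-2.29,4.18) (-8.45,-2.45) (-1.03,-6.87)

t = z/height = 7.75/14 = 0.553571
s = 1 + (scale-1)·z/height = 1 + (2.64-1)·7.75/14 = 1.907857
θ = twist·z/height = 281°·7.75/14 = 155.5536° = 2.714922 rad
cos θ = -0.910349, sin θ = 0.413842 (intermediates below are computed at full precision and shown rounded to 5 d.p.)
v1: (-1.5,-1.5) → rotate → (1.98629,0.74476) → ×s → (3.78955,1.42089) → (3.79,1.42)
v2: (2,-1.5) → rotate → (-1.19993,2.19321) → ×s → (-2.28930,4.18433) → (-2.29,4.18)
v3: (3.5,3) → rotate → (-4.42775,-1.28260) → ×s → (-8.44751,-2.44701) → (-8.45,-2.45)
v4: (-1,3.5) → rotate → (-0.53810,-3.60006) → ×s → (-1.02662,-6.86840) → (-1.03,-6.87)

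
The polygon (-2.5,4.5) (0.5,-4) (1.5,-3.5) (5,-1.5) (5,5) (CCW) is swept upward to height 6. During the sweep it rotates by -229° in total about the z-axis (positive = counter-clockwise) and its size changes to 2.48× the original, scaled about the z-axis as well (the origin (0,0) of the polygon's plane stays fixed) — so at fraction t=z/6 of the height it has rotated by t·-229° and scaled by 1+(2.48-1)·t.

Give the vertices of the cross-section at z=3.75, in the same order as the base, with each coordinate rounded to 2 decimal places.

Cross-section at z=3.75: (9.05,-4.04) (-5.39,5.58) (-6.35,3.66) (-9.43,-3.47) (-1.92,-13.48)

t = z/height = 3.75/6 = 0.625
s = 1 + (scale-1)·z/height = 1 + (2.48-1)·3.75/6 = 1.925000
θ = twist·z/height = -229°·3.75/6 = -143.1250° = -2.498002 rad
cos θ = -0.799947, sin θ = -0.600071 (intermediates below are computed at full precision and shown rounded to 5 d.p.)
v1: (-2.5,4.5) → rotate → (4.70019,-2.09958) → ×s → (9.04786,-4.04169) → (9.05,-4.04)
v2: (0.5,-4) → rotate → (-2.80026,2.89975) → ×s → (-5.39050,5.58202) → (-5.39,5.58)
v3: (1.5,-3.5) → rotate → (-3.30017,1.89971) → ×s → (-6.35283,3.65693) → (-6.35,3.66)
v4: (5,-1.5) → rotate → (-4.89984,-1.80044) → ×s → (-9.43219,-3.46584) → (-9.43,-3.47)
v5: (5,5) → rotate → (-0.99938,-7.00009) → ×s → (-1.92380,-13.47517) → (-1.92,-13.48)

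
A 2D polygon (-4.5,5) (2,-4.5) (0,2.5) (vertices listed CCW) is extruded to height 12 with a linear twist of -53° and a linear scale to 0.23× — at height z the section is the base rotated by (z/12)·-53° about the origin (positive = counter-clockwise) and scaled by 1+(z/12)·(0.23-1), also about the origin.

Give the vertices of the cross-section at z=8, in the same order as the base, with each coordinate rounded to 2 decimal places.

t = z/height = 8/12 = 0.666667
s = 1 + (scale-1)·z/height = 1 + (0.23-1)·8/12 = 0.486667
θ = twist·z/height = -53°·8/12 = -35.3333° = -0.616683 rad
cos θ = 0.815801, sin θ = -0.578332 (intermediates below are computed at full precision and shown rounded to 5 d.p.)
v1: (-4.5,5) → rotate → (-0.77944,6.68150) → ×s → (-0.37933,3.25166) → (-0.38,3.25)
v2: (2,-4.5) → rotate → (-0.97089,-4.82777) → ×s → (-0.47250,-2.34951) → (-0.47,-2.35)
v3: (0,2.5) → rotate → (1.44583,2.03950) → ×s → (0.70364,0.99256) → (0.70,0.99)

Cross-section at z=8: (-0.38,3.25) (-0.47,-2.35) (0.70,0.99)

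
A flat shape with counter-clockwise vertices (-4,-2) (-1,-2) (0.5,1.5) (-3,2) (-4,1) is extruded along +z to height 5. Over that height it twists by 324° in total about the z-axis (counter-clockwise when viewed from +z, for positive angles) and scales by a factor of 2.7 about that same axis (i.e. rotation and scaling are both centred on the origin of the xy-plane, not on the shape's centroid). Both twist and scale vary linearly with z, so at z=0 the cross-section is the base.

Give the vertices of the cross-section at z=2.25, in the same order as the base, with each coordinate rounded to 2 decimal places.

t = z/height = 2.25/5 = 0.45
s = 1 + (scale-1)·z/height = 1 + (2.7-1)·2.25/5 = 1.765000
θ = twist·z/height = 324°·2.25/5 = 145.8000° = 2.544690 rad
cos θ = -0.827081, sin θ = 0.562083 (intermediates below are computed at full precision and shown rounded to 5 d.p.)
v1: (-4,-2) → rotate → (4.43249,-0.59417) → ×s → (7.82334,-1.04871) → (7.82,-1.05)
v2: (-1,-2) → rotate → (1.95125,1.09208) → ×s → (3.44395,1.92752) → (3.44,1.93)
v3: (0.5,1.5) → rotate → (-1.25667,-0.95958) → ×s → (-2.21801,-1.69366) → (-2.22,-1.69)
v4: (-3,2) → rotate → (1.35707,-3.34041) → ×s → (2.39524,-5.89583) → (2.40,-5.90)
v5: (-4,1) → rotate → (2.74624,-3.07541) → ×s → (4.84711,-5.42811) → (4.85,-5.43)

Cross-section at z=2.25: (7.82,-1.05) (3.44,1.93) (-2.22,-1.69) (2.40,-5.90) (4.85,-5.43)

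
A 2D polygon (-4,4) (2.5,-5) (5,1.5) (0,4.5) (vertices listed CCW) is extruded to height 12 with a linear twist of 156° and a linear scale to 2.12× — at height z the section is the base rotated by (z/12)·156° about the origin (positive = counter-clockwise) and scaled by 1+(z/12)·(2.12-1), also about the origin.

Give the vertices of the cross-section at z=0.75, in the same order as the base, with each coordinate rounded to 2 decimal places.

Cross-section at z=0.75: (-4.94,3.49) (3.54,-4.82) (5.00,2.49) (-0.82,4.75)

t = z/height = 0.75/12 = 0.0625
s = 1 + (scale-1)·z/height = 1 + (2.12-1)·0.75/12 = 1.070000
θ = twist·z/height = 156°·0.75/12 = 9.7500° = 0.170170 rad
cos θ = 0.985556, sin θ = 0.169350 (intermediates below are computed at full precision and shown rounded to 5 d.p.)
v1: (-4,4) → rotate → (-4.61962,3.26483) → ×s → (-4.94300,3.49336) → (-4.94,3.49)
v2: (2.5,-5) → rotate → (3.31064,-4.50441) → ×s → (3.54238,-4.81971) → (3.54,-4.82)
v3: (5,1.5) → rotate → (4.67376,2.32508) → ×s → (5.00092,2.48784) → (5.00,2.49)
v4: (0,4.5) → rotate → (-0.76207,4.43500) → ×s → (-0.81542,4.74545) → (-0.82,4.75)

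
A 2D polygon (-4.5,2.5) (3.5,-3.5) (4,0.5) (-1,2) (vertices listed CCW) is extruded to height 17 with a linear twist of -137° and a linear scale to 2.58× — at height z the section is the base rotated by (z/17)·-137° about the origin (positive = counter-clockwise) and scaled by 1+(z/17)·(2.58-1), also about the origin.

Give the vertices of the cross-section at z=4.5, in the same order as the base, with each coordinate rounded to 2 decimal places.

Cross-section at z=4.5: (-3.05,6.63) (1.07,-6.94) (4.99,-2.78) (0.53,3.13)

t = z/height = 4.5/17 = 0.264706
s = 1 + (scale-1)·z/height = 1 + (2.58-1)·4.5/17 = 1.418235
θ = twist·z/height = -137°·4.5/17 = -36.2647° = -0.632939 rad
cos θ = 0.806293, sin θ = -0.591517 (intermediates below are computed at full precision and shown rounded to 5 d.p.)
v1: (-4.5,2.5) → rotate → (-2.14953,4.67756) → ×s → (-3.04853,6.63388) → (-3.05,6.63)
v2: (3.5,-3.5) → rotate → (0.75172,-4.89233) → ×s → (1.06611,-6.93848) → (1.07,-6.94)
v3: (4,0.5) → rotate → (3.52093,-1.96292) → ×s → (4.99351,-2.78388) → (4.99,-2.78)
v4: (-1,2) → rotate → (0.37674,2.20410) → ×s → (0.53431,3.12594) → (0.53,3.13)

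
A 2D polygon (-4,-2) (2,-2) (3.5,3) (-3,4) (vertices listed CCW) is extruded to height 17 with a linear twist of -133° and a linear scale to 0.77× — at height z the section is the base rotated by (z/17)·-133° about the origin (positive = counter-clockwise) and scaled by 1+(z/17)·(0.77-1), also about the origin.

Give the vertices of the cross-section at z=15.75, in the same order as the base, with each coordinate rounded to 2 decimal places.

Cross-section at z=15.75: (0.41,3.50) (-2.18,-0.45) (0.47,-3.60) (3.93,0.25)

t = z/height = 15.75/17 = 0.926471
s = 1 + (scale-1)·z/height = 1 + (0.77-1)·15.75/17 = 0.786912
θ = twist·z/height = -133°·15.75/17 = -123.2206° = -2.150605 rad
cos θ = -0.547864, sin θ = -0.836568 (intermediates below are computed at full precision and shown rounded to 5 d.p.)
v1: (-4,-2) → rotate → (0.51832,4.44200) → ×s → (0.40787,3.49546) → (0.41,3.50)
v2: (2,-2) → rotate → (-2.76886,-0.57741) → ×s → (-2.17885,-0.45437) → (-2.18,-0.45)
v3: (3.5,3) → rotate → (0.59218,-4.57158) → ×s → (0.46599,-3.59743) → (0.47,-3.60)
v4: (-3,4) → rotate → (4.98986,0.31825) → ×s → (3.92658,0.25043) → (3.93,0.25)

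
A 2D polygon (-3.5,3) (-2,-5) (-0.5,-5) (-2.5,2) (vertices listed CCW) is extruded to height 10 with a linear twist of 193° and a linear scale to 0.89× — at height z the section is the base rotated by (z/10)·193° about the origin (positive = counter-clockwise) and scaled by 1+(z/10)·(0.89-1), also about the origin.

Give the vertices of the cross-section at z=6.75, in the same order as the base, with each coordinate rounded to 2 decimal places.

Cross-section at z=6.75: (-0.02,-4.27) (4.73,1.58) (3.83,2.64) (0.08,-2.96)

t = z/height = 6.75/10 = 0.675
s = 1 + (scale-1)·z/height = 1 + (0.89-1)·6.75/10 = 0.925750
θ = twist·z/height = 193°·6.75/10 = 130.2750° = 2.273728 rad
cos θ = -0.646457, sin θ = 0.762950 (intermediates below are computed at full precision and shown rounded to 5 d.p.)
v1: (-3.5,3) → rotate → (-0.02625,-4.60970) → ×s → (-0.02430,-4.26743) → (-0.02,-4.27)
v2: (-2,-5) → rotate → (5.10767,1.70638) → ×s → (4.72842,1.57968) → (4.73,1.58)
v3: (-0.5,-5) → rotate → (4.13798,2.85081) → ×s → (3.83074,2.63914) → (3.83,2.64)
v4: (-2.5,2) → rotate → (0.09024,-3.20029) → ×s → (0.08354,-2.96267) → (0.08,-2.96)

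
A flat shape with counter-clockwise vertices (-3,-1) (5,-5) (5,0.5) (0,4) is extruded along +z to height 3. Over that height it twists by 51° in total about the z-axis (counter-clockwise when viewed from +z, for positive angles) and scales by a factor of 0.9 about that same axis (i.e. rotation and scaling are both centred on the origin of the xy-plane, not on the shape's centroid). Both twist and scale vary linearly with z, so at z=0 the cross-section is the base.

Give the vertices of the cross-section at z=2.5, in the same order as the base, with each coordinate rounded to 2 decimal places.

Cross-section at z=2.5: (-1.41,-2.53) (6.48,-0.28) (3.07,3.43) (-2.48,2.70)

t = z/height = 2.5/3 = 0.833333
s = 1 + (scale-1)·z/height = 1 + (0.9-1)·2.5/3 = 0.916667
θ = twist·z/height = 51°·2.5/3 = 42.5000° = 0.741765 rad
cos θ = 0.737277, sin θ = 0.675590 (intermediates below are computed at full precision and shown rounded to 5 d.p.)
v1: (-3,-1) → rotate → (-1.53624,-2.76405) → ×s → (-1.40822,-2.53371) → (-1.41,-2.53)
v2: (5,-5) → rotate → (7.06434,-0.30844) → ×s → (6.47564,-0.28273) → (6.48,-0.28)
v3: (5,0.5) → rotate → (3.34859,3.74659) → ×s → (3.06954,3.43437) → (3.07,3.43)
v4: (0,4) → rotate → (-2.70236,2.94911) → ×s → (-2.47716,2.70335) → (-2.48,2.70)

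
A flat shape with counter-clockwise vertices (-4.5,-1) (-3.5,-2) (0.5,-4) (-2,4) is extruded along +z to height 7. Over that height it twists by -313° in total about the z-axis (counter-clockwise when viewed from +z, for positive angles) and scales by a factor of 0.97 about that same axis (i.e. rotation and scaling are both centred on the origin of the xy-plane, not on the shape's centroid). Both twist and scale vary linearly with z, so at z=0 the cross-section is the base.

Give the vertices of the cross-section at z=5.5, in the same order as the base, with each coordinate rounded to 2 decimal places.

Cross-section at z=5.5: (2.68,-3.61) (3.18,-2.32) (3.37,2.04) (-2.77,-3.38)

t = z/height = 5.5/7 = 0.785714
s = 1 + (scale-1)·z/height = 1 + (0.97-1)·5.5/7 = 0.976429
θ = twist·z/height = -313°·5.5/7 = -245.9286° = -4.292263 rad
cos θ = -0.407875, sin θ = 0.913038 (intermediates below are computed at full precision and shown rounded to 5 d.p.)
v1: (-4.5,-1) → rotate → (2.74848,-3.70079) → ×s → (2.68369,-3.61356) → (2.68,-3.61)
v2: (-3.5,-2) → rotate → (3.25364,-2.37988) → ×s → (3.17695,-2.32378) → (3.18,-2.32)
v3: (0.5,-4) → rotate → (3.44821,2.08802) → ×s → (3.36693,2.03880) → (3.37,2.04)
v4: (-2,4) → rotate → (-2.83640,-3.45758) → ×s → (-2.76954,-3.37608) → (-2.77,-3.38)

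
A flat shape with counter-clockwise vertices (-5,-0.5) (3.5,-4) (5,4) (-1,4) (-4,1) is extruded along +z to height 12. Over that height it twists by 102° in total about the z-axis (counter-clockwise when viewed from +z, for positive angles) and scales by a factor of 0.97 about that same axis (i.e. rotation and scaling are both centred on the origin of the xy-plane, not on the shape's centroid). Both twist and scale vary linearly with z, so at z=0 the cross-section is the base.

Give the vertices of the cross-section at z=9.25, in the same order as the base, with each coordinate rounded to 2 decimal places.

t = z/height = 9.25/12 = 0.770833
s = 1 + (scale-1)·z/height = 1 + (0.97-1)·9.25/12 = 0.976875
θ = twist·z/height = 102°·9.25/12 = 78.6250° = 1.372265 rad
cos θ = 0.197230, sin θ = 0.980357 (intermediates below are computed at full precision and shown rounded to 5 d.p.)
v1: (-5,-0.5) → rotate → (-0.49597,-5.00040) → ×s → (-0.48450,-4.88477) → (-0.48,-4.88)
v2: (3.5,-4) → rotate → (4.61173,2.64233) → ×s → (4.50509,2.58123) → (4.51,2.58)
v3: (5,4) → rotate → (-2.93528,5.69071) → ×s → (-2.86740,5.55911) → (-2.87,5.56)
v4: (-1,4) → rotate → (-4.11866,-0.19144) → ×s → (-4.02341,-0.18701) → (-4.02,-0.19)
v5: (-4,1) → rotate → (-1.76928,-3.72420) → ×s → (-1.72836,-3.63808) → (-1.73,-3.64)

Cross-section at z=9.25: (-0.48,-4.88) (4.51,2.58) (-2.87,5.56) (-4.02,-0.19) (-1.73,-3.64)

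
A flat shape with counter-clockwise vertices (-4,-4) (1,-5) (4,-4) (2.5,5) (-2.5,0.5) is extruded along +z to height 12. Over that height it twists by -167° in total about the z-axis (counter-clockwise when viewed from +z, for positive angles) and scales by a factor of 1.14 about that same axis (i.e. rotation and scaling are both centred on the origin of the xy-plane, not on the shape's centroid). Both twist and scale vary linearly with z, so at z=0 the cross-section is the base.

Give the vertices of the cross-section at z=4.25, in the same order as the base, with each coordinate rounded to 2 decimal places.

Cross-section at z=4.25: (-5.76,1.45) (-3.97,-3.59) (-1.45,-5.76) (5.85,0.44) (-0.90,2.52)

t = z/height = 4.25/12 = 0.354167
s = 1 + (scale-1)·z/height = 1 + (1.14-1)·4.25/12 = 1.049583
θ = twist·z/height = -167°·4.25/12 = -59.1458° = -1.032290 rad
cos θ = 0.512855, sin θ = -0.858475 (intermediates below are computed at full precision and shown rounded to 5 d.p.)
v1: (-4,-4) → rotate → (-5.48532,1.38248) → ×s → (-5.75730,1.45103) → (-5.76,1.45)
v2: (1,-5) → rotate → (-3.77952,-3.42275) → ×s → (-3.96692,-3.59246) → (-3.97,-3.59)
v3: (4,-4) → rotate → (-1.38248,-5.48532) → ×s → (-1.45103,-5.75730) → (-1.45,-5.76)
v4: (2.5,5) → rotate → (5.57451,0.41808) → ×s → (5.85092,0.43881) → (5.85,0.44)
v5: (-2.5,0.5) → rotate → (-0.85290,2.40262) → ×s → (-0.89519,2.52175) → (-0.90,2.52)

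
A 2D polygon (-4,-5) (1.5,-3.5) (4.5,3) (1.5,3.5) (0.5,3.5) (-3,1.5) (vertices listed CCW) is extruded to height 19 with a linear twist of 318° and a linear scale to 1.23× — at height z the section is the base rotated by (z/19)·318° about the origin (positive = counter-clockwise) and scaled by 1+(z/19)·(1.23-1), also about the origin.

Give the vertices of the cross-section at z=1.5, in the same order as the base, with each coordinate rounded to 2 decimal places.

Cross-section at z=1.5: (-1.53,-6.34) (2.89,-2.58) (2.85,4.71) (-0.13,3.87) (-1.05,3.44) (-3.41,0.09)

t = z/height = 1.5/19 = 0.0789474
s = 1 + (scale-1)·z/height = 1 + (1.23-1)·1.5/19 = 1.018158
θ = twist·z/height = 318°·1.5/19 = 25.1053° = 0.438170 rad
cos θ = 0.905530, sin θ = 0.424283 (intermediates below are computed at full precision and shown rounded to 5 d.p.)
v1: (-4,-5) → rotate → (-1.50071,-6.22478) → ×s → (-1.52796,-6.33781) → (-1.53,-6.34)
v2: (1.5,-3.5) → rotate → (2.84328,-2.53293) → ×s → (2.89491,-2.57892) → (2.89,-2.58)
v3: (4.5,3) → rotate → (2.80204,4.62586) → ×s → (2.85292,4.70986) → (2.85,4.71)
v4: (1.5,3.5) → rotate → (-0.12669,3.80578) → ×s → (-0.12899,3.87488) → (-0.13,3.87)
v5: (0.5,3.5) → rotate → (-1.03222,3.38150) → ×s → (-1.05097,3.44290) → (-1.05,3.44)
v6: (-3,1.5) → rotate → (-3.35301,0.08545) → ×s → (-3.41390,0.08700) → (-3.41,0.09)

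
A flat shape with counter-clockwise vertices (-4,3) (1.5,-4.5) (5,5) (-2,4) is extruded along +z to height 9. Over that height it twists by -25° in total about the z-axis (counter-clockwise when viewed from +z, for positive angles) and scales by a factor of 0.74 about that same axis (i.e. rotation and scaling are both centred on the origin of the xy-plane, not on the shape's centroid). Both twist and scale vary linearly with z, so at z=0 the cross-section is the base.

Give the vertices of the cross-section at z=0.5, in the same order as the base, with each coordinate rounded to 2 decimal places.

t = z/height = 0.5/9 = 0.0555556
s = 1 + (scale-1)·z/height = 1 + (0.74-1)·0.5/9 = 0.985556
θ = twist·z/height = -25°·0.5/9 = -1.3889° = -0.024241 rad
cos θ = 0.999706, sin θ = -0.024238 (intermediates below are computed at full precision and shown rounded to 5 d.p.)
v1: (-4,3) → rotate → (-3.92611,3.09607) → ×s → (-3.86940,3.05135) → (-3.87,3.05)
v2: (1.5,-4.5) → rotate → (1.39049,-4.53504) → ×s → (1.37040,-4.46953) → (1.37,-4.47)
v3: (5,5) → rotate → (5.11972,4.87734) → ×s → (5.04577,4.80689) → (5.05,4.81)
v4: (-2,4) → rotate → (-1.90246,4.04730) → ×s → (-1.87498,3.98884) → (-1.87,3.99)

Cross-section at z=0.5: (-3.87,3.05) (1.37,-4.47) (5.05,4.81) (-1.87,3.99)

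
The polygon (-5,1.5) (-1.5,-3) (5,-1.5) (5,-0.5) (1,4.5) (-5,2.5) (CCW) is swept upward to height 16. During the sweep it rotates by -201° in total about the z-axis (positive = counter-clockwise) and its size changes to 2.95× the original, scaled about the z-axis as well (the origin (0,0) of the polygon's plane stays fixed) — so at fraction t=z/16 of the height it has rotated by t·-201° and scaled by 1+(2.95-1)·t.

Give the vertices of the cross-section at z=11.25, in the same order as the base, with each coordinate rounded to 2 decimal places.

Cross-section at z=11.25: (11.48,4.63) (-1.67,7.78) (-11.48,-4.63) (-10.00,-6.48) (4.82,-9.81) (12.96,2.78)

t = z/height = 11.25/16 = 0.703125
s = 1 + (scale-1)·z/height = 1 + (2.95-1)·11.25/16 = 2.371094
θ = twist·z/height = -201°·11.25/16 = -141.3281° = -2.466641 rad
cos θ = -0.780737, sin θ = -0.624859 (intermediates below are computed at full precision and shown rounded to 5 d.p.)
v1: (-5,1.5) → rotate → (4.84098,1.95319) → ×s → (11.47841,4.63120) → (11.48,4.63)
v2: (-1.5,-3) → rotate → (-0.70347,3.27950) → ×s → (-1.66800,7.77600) → (-1.67,7.78)
v3: (5,-1.5) → rotate → (-4.84098,-1.95319) → ×s → (-11.47841,-4.63120) → (-11.48,-4.63)
v4: (5,-0.5) → rotate → (-4.21612,-2.73393) → ×s → (-9.99681,-6.48240) → (-10.00,-6.48)
v5: (1,4.5) → rotate → (2.03113,-4.13818) → ×s → (4.81600,-9.81201) → (4.82,-9.81)
v6: (-5,2.5) → rotate → (5.46583,1.17245) → ×s → (12.96001,2.78000) → (12.96,2.78)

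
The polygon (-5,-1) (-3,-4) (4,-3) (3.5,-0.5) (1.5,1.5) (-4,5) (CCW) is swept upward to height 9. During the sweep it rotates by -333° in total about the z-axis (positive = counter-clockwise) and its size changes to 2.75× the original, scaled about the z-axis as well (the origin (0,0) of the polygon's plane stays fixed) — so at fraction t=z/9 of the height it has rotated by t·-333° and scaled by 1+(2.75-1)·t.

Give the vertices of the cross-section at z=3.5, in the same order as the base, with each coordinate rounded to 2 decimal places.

t = z/height = 3.5/9 = 0.388889
s = 1 + (scale-1)·z/height = 1 + (2.75-1)·3.5/9 = 1.680556
θ = twist·z/height = -333°·3.5/9 = -129.5000° = -2.260201 rad
cos θ = -0.636078, sin θ = -0.771625 (intermediates below are computed at full precision and shown rounded to 5 d.p.)
v1: (-5,-1) → rotate → (2.40877,4.49420) → ×s → (4.04807,7.55275) → (4.05,7.55)
v2: (-3,-4) → rotate → (-1.17826,4.85919) → ×s → (-1.98014,8.16613) → (-1.98,8.17)
v3: (4,-3) → rotate → (-4.85919,-1.17826) → ×s → (-8.16613,-1.98014) → (-8.17,-1.98)
v4: (3.5,-0.5) → rotate → (-2.61209,-2.38265) → ×s → (-4.38976,-4.00417) → (-4.39,-4.00)
v5: (1.5,1.5) → rotate → (0.20332,-2.11155) → ×s → (0.34169,-3.54858) → (0.34,-3.55)
v6: (-4,5) → rotate → (6.40244,-0.09389) → ×s → (10.75965,-0.15779) → (10.76,-0.16)

Cross-section at z=3.5: (4.05,7.55) (-1.98,8.17) (-8.17,-1.98) (-4.39,-4.00) (0.34,-3.55) (10.76,-0.16)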